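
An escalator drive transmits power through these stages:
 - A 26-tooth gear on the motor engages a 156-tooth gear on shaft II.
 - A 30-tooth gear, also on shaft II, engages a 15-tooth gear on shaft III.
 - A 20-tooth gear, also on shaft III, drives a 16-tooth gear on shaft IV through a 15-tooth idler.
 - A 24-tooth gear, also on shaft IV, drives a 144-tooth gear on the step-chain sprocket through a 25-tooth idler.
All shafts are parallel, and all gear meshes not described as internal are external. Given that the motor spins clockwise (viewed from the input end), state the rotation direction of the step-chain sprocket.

clockwise

the motor → shaft II: external mesh, 1 reversal → CCW.
shaft II → shaft III: external mesh, 1 reversal → CW.
shaft III → shaft IV: driver → idler → driven is 2 external meshes, 2 reversals → CW.
shaft IV → the step-chain sprocket: driver → idler → driven is 2 external meshes, 2 reversals → CW.
6 reversals in total — an even number — so the step-chain sprocket turns the same way as the motor.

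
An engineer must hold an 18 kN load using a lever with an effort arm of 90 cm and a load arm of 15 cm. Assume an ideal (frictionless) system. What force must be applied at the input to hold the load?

Lever MA = effort arm / load arm = 90/15 = 6.
Effort = load / MA = 18 / 6 = 3 kN.

3 kN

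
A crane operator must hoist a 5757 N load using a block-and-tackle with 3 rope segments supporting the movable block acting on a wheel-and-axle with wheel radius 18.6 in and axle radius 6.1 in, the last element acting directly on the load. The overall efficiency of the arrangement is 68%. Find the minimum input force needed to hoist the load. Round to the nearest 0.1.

Block-and-tackle MA = number of supporting rope parts = 3.
Wheel-and-axle MA = R/r = 18.6/6.1 = 3.0492.
Combined ideal MA = 3 × 3.0492 = 9.1475.
Actual MA = 9.1475 × 0.68 = 6.2203.
Effort = load / actual MA = 5757 / 6.2203 = 925.51 N.

925.5 N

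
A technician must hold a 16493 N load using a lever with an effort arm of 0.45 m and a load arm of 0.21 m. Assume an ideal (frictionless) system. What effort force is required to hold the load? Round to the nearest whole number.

7697 N

Lever MA = effort arm / load arm = 0.45/0.21 = 2.1429.
Effort = load / MA = 16493 / 2.1429 = 7696.7 N.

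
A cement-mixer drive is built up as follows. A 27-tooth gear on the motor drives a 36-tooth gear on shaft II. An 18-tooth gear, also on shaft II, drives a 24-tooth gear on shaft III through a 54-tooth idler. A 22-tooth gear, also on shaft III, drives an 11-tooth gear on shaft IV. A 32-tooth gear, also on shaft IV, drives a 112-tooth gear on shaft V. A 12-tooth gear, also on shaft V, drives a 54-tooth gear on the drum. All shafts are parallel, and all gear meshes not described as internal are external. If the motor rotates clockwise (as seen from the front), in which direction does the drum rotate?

the motor → shaft II: external mesh, 1 reversal → CCW.
shaft II → shaft III: driver → idler → driven is 2 external meshes, 2 reversals → CCW.
shaft III → shaft IV: external mesh, 1 reversal → CW.
shaft IV → shaft V: external mesh, 1 reversal → CCW.
shaft V → the drum: external mesh, 1 reversal → CW.
6 reversals in total — an even number — so the drum turns the same way as the motor.

clockwise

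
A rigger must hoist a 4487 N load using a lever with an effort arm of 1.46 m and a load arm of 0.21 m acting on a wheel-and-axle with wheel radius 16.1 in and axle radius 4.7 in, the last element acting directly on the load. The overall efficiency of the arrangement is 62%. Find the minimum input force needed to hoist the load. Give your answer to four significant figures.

303.9 N

Lever MA = effort arm / load arm = 1.46/0.21 = 6.9524.
Wheel-and-axle MA = R/r = 16.1/4.7 = 3.4255.
Combined ideal MA = 6.9524 × 3.4255 = 23.816.
Actual MA = 23.816 × 0.62 = 14.766.
Effort = load / actual MA = 4487 / 14.766 = 303.88 N.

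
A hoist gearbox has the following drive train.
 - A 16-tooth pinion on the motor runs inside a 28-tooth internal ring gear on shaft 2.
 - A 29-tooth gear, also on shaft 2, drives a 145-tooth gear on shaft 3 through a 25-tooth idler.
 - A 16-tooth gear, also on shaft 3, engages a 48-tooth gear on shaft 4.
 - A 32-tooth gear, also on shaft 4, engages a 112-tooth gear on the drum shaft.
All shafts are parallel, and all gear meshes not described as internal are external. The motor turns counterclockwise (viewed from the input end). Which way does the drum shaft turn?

the motor → shaft 2: internal mesh, same direction → CCW.
shaft 2 → shaft 3: driver → idler → driven is 2 external meshes, 2 reversals → CCW.
shaft 3 → shaft 4: external mesh, 1 reversal → CW.
shaft 4 → the drum shaft: external mesh, 1 reversal → CCW.
4 reversals in total — an even number — so the drum shaft turns the same way as the motor.

counterclockwise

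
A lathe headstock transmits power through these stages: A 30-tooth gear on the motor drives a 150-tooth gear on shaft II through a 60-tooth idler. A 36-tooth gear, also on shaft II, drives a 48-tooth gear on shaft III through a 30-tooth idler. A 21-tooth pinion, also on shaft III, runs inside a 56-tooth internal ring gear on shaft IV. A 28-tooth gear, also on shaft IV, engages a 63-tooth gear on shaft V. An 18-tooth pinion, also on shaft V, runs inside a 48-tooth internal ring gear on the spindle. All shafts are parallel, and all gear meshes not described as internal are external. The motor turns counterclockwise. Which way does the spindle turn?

clockwise

the motor → shaft II: driver → idler → driven is 2 external meshes, 2 reversals → CCW.
shaft II → shaft III: driver → idler → driven is 2 external meshes, 2 reversals → CCW.
shaft III → shaft IV: internal mesh, same direction → CCW.
shaft IV → shaft V: external mesh, 1 reversal → CW.
shaft V → the spindle: internal mesh, same direction → CW.
5 reversals in total — an odd number — so the spindle turns opposite to the motor.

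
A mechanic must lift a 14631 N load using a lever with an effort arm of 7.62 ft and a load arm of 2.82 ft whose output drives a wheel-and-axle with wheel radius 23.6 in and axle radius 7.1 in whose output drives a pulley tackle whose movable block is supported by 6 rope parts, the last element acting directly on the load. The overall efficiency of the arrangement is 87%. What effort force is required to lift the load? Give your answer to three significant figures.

Lever MA = effort arm / load arm = 7.62/2.82 = 2.7021.
Wheel-and-axle MA = R/r = 23.6/7.1 = 3.3239.
Block-and-tackle MA = number of supporting rope parts = 6.
Combined ideal MA = 2.7021 × 3.3239 × 6 = 53.89.
Actual MA = 53.89 × 0.87 = 46.885.
Effort = load / actual MA = 14631 / 46.885 = 312.06 N.

312 N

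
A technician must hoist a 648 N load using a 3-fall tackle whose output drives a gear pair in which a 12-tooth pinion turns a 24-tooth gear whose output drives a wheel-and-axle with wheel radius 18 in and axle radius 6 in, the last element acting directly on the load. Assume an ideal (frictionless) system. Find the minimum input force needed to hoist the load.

Block-and-tackle MA = number of supporting rope parts = 3.
Gear pair MA = 24/12 = 2.
Wheel-and-axle MA = R/r = 18/6 = 3.
Combined ideal MA = 3 × 2 × 3 = 18.
Effort = load / MA = 648 / 18 = 36 N.

36 N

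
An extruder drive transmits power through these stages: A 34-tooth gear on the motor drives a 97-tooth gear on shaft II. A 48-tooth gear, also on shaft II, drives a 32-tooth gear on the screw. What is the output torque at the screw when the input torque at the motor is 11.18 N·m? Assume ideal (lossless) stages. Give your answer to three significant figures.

gear mesh 97/34 = 2.8529 → τ = 11.18·2.8529 = 31.896 N·m
gear mesh 32/48 = 0.66667 → τ = 31.896·0.66667 = 21.264 N·m

21.3 N·m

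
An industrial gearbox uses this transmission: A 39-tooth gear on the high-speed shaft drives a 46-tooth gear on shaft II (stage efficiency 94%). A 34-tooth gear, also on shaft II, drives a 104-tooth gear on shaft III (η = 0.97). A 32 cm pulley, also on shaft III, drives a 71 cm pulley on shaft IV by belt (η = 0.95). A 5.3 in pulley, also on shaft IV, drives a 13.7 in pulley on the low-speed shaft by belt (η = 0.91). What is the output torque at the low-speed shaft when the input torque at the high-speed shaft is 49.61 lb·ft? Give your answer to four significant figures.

After the gear mesh (46/39): 49.61 × 1.1795 × 0.94 = 55.003 lb·ft
After the gear mesh (104/34): 55.003 × 3.0588 × 0.97 = 163.2 lb·ft
After the belt (71/32): 163.2 × 2.2188 × 0.95 = 343.99 lb·ft
After the belt (13.7/5.3): 343.99 × 2.5849 × 0.91 = 809.16 lb·ft

809.2 lb·ft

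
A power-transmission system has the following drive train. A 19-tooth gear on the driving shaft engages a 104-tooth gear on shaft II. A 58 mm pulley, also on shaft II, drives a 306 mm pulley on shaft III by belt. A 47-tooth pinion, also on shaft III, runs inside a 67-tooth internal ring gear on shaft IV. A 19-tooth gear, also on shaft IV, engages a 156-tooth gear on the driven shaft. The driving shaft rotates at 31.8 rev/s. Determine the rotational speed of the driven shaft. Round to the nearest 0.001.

the driving shaft → shaft II (gear mesh, 104/19): 31.8 ÷ 5.4737 = 5.8096 rev/s
shaft II → shaft III (belt, 306/58): 5.8096 ÷ 5.2759 = 1.1012 rev/s
shaft III → shaft IV (internal gear, 67/47): 1.1012 ÷ 1.4255 = 0.77246 rev/s
shaft IV → the driven shaft (gear mesh, 156/19): 0.77246 ÷ 8.2105 = 0.094082 rev/s

0.094 rev/s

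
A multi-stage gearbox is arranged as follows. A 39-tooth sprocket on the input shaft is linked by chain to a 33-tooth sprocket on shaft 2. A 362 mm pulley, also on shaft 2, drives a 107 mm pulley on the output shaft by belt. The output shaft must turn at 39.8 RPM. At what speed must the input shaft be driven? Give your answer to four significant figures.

9.954 RPM

Overall ratio R = 0.84615 × 0.29558 = 0.25011.
Required input speed = output speed × R = 39.8 × 0.25011 = 9.9542 RPM.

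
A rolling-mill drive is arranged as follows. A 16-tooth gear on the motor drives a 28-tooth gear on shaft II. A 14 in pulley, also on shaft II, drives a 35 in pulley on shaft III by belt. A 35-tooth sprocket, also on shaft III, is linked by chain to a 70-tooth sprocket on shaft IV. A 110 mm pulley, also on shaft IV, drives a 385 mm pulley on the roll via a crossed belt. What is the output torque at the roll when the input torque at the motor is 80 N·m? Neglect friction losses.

2450 N·m

After the gear mesh (28/16): 80 × 1.75 = 140 N·m
After the belt (35/14): 140 × 2.5 = 350 N·m
After the chain (70/35): 350 × 2 = 700 N·m
After the belt (385/110): 700 × 3.5 = 2450 N·m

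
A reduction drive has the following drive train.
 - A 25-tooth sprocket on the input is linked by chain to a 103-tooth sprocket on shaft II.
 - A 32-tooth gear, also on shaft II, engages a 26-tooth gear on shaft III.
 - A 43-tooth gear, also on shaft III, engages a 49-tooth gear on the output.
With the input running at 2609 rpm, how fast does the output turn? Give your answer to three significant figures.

684 rpm

the input → shaft II (chain, 103/25): 2609 ÷ 4.12 = 633.25 rpm
shaft II → shaft III (gear mesh, 26/32): 633.25 ÷ 0.8125 = 779.39 rpm
shaft III → the output (gear mesh, 49/43): 779.39 ÷ 1.1395 = 683.95 rpm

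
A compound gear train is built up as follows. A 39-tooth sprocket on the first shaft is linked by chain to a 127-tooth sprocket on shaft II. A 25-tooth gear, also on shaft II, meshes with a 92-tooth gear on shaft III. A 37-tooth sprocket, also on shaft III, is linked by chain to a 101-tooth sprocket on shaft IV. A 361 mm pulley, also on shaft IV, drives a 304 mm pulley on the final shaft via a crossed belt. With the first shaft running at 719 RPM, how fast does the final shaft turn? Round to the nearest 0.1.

26.1 RPM

the first shaft → shaft II (chain, 127/39): 719 ÷ 3.2564 = 220.8 RPM
shaft II → shaft III (gear mesh, 92/25): 220.8 ÷ 3.68 = 59.999 RPM
shaft III → shaft IV (chain, 101/37): 59.999 ÷ 2.7297 = 21.98 RPM
shaft IV → the final shaft (belt, 304/361): 21.98 ÷ 0.84211 = 26.101 RPM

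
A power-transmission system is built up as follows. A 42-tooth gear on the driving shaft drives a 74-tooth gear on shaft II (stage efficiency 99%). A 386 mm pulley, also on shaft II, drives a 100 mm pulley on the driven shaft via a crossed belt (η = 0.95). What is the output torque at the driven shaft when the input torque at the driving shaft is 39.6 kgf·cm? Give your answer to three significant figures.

17.0 kgf·cm

gear mesh 74/42 = 1.7619 → τ = 39.6·1.7619·0.99 = 69.074 kgf·cm
belt 100/386 = 0.25907 → τ = 69.074·0.25907·0.95 = 17 kgf·cm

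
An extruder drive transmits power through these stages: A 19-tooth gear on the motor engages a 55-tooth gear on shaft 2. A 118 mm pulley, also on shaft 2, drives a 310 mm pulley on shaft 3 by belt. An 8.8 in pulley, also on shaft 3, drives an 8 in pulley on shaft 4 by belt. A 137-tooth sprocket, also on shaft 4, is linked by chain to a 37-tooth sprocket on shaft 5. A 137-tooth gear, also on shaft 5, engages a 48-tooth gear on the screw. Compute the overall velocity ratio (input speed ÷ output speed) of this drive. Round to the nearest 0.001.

Each stage contributes driven/driver: gear mesh 55/19 = 2.8947, belt 310/118 = 2.6271, belt 8/8.8 = 0.90909, chain 37/137 = 0.27007, gear mesh 48/137 = 0.35036.
Overall: 2.8947 × 2.6271 × 0.90909 × 0.27007 × 0.35036 = 0.65418.

0.654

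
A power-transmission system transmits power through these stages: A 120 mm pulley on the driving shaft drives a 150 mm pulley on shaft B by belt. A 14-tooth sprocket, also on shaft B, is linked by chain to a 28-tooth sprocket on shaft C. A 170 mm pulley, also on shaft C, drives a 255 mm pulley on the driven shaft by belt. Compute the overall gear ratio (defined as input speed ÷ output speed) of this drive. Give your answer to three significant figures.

3.75

Each stage contributes driven/driver: belt 150/120 = 1.25, chain 28/14 = 2, belt 255/170 = 1.5.
Overall: 1.25 × 2 × 1.5 = 3.75.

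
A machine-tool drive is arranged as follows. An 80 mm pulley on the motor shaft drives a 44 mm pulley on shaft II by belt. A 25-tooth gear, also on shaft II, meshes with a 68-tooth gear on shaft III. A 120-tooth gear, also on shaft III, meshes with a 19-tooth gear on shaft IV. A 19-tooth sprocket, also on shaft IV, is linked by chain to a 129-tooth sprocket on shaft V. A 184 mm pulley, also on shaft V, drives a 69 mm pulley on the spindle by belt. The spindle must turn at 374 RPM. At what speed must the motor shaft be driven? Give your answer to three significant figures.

Overall ratio R = 0.55 × 2.72 × 0.15833 × 6.7895 × 0.375 = 0.60308.
Required input speed = output speed × R = 374 × 0.60308 = 225.55 RPM.

226 RPM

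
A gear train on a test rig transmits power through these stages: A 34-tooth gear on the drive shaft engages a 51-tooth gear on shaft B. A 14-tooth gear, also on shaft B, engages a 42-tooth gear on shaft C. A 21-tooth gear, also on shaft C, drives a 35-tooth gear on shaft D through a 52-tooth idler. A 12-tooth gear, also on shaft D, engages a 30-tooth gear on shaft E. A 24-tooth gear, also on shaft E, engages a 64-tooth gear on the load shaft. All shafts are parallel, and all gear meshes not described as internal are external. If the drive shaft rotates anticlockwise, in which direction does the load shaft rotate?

the drive shaft → shaft B: external mesh, 1 reversal → CW.
shaft B → shaft C: external mesh, 1 reversal → CCW.
shaft C → shaft D: driver → idler → driven is 2 external meshes, 2 reversals → CCW.
shaft D → shaft E: external mesh, 1 reversal → CW.
shaft E → the load shaft: external mesh, 1 reversal → CCW.
6 reversals in total — an even number — so the load shaft turns the same way as the drive shaft.

anticlockwise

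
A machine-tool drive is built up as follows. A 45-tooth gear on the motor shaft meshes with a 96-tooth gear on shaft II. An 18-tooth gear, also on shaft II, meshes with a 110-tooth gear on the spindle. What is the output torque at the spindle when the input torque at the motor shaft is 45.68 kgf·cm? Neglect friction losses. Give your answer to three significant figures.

Gear mesh: ratio = 96/45 = 2.1333; torque at shaft II = 45.68 × 2.1333 = 97.451 kgf·cm.
Gear mesh: ratio = 110/18 = 6.1111; torque at the spindle = 97.451 × 6.1111 = 595.53 kgf·cm.

596 kgf·cm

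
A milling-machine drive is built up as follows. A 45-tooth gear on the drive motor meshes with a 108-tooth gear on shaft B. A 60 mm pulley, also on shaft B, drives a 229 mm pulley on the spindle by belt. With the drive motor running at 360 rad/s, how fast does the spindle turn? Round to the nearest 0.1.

39.3 rad/s

gear mesh 108/45 = 2.4 → 360/2.4 = 150 rad/s
belt 229/60 = 3.8167 → 150/3.8167 = 39.301 rad/s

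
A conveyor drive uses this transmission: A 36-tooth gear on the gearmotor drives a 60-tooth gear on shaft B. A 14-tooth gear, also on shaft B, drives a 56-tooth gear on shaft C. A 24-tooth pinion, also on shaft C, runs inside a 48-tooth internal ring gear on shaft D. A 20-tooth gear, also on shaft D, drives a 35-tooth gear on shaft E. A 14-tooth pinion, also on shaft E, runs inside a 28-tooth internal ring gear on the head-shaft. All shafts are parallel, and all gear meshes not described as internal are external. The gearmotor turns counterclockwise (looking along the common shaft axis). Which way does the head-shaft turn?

clockwise

the gearmotor → shaft B: external mesh, 1 reversal → CW.
shaft B → shaft C: external mesh, 1 reversal → CCW.
shaft C → shaft D: internal mesh, same direction → CCW.
shaft D → shaft E: external mesh, 1 reversal → CW.
shaft E → the head-shaft: internal mesh, same direction → CW.
3 reversals in total — an odd number — so the head-shaft turns opposite to the gearmotor.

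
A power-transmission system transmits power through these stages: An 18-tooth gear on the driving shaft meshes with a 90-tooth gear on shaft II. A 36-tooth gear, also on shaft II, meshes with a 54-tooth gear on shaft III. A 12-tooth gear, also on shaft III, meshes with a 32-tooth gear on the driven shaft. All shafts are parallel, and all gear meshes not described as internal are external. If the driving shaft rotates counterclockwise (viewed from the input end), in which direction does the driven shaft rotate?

clockwise

the driving shaft → shaft II: external mesh, 1 reversal → CW.
shaft II → shaft III: external mesh, 1 reversal → CCW.
shaft III → the driven shaft: external mesh, 1 reversal → CW.
3 reversals in total — an odd number — so the driven shaft turns opposite to the driving shaft.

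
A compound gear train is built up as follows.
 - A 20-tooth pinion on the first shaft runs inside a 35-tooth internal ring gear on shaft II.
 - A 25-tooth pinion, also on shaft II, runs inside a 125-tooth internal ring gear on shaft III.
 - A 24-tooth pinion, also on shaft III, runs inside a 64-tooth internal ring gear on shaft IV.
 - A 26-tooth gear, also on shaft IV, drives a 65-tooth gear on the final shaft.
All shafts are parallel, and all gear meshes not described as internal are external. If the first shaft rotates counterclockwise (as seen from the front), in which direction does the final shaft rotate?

the first shaft → shaft II: internal mesh, same direction → CCW.
shaft II → shaft III: internal mesh, same direction → CCW.
shaft III → shaft IV: internal mesh, same direction → CCW.
shaft IV → the final shaft: external mesh, 1 reversal → CW.
1 reversal in total — an odd number — so the final shaft turns opposite to the first shaft.

clockwise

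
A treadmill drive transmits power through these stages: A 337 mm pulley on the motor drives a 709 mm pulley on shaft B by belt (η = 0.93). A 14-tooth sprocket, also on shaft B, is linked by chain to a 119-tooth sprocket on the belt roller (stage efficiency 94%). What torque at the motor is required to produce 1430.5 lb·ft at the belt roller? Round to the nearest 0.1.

Overall ratio R = 2.1039 × 8.5 = 17.883; overall efficiency η = 0.93 × 0.94 = 0.8742.
Input torque = output torque / (R × η) = 1430.5 / (17.883 × 0.8742) = 91.504 lb·ft.

91.5 lb·ft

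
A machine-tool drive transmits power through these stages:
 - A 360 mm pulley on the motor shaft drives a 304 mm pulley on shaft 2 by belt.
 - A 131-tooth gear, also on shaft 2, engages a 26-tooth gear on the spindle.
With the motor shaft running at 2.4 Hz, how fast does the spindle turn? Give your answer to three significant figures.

the motor shaft → shaft 2 (belt, 304/360): 2.4 ÷ 0.84444 = 2.8421 Hz
shaft 2 → the spindle (gear mesh, 26/131): 2.8421 ÷ 0.19847 = 14.32 Hz

14.3 Hz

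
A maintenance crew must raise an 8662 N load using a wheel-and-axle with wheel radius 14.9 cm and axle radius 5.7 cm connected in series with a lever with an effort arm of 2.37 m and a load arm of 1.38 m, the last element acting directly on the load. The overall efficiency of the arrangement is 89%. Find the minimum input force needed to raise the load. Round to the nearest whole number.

2168 N

Wheel-and-axle MA = R/r = 14.9/5.7 = 2.614.
Lever MA = effort arm / load arm = 2.37/1.38 = 1.7174.
Combined ideal MA = 2.614 × 1.7174 = 4.4893.
Actual MA = 4.4893 × 0.89 = 3.9955.
Effort = load / actual MA = 8662 / 3.9955 = 2167.9 N.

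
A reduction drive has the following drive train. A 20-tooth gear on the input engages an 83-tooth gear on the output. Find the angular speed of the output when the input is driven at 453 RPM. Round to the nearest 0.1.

109.2 RPM

gear mesh 83/20 = 4.15 → 453/4.15 = 109.16 RPM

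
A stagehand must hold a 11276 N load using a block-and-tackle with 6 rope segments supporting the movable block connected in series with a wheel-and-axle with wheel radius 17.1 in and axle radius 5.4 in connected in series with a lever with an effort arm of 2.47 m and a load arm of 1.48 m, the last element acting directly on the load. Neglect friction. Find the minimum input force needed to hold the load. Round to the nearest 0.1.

355.6 N

Block-and-tackle MA = number of supporting rope parts = 6.
Wheel-and-axle MA = R/r = 17.1/5.4 = 3.1667.
Lever MA = effort arm / load arm = 2.47/1.48 = 1.6689.
Combined ideal MA = 6 × 3.1667 × 1.6689 = 31.709.
Effort = load / MA = 11276 / 31.709 = 355.6 N.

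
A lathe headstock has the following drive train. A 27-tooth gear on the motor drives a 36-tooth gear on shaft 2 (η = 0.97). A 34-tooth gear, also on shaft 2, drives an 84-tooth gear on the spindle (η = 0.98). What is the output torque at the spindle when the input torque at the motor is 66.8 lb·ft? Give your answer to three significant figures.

209 lb·ft

After the gear mesh (36/27): 66.8 × 1.3333 × 0.97 = 86.395 lb·ft
After the gear mesh (84/34): 86.395 × 2.4706 × 0.98 = 209.18 lb·ft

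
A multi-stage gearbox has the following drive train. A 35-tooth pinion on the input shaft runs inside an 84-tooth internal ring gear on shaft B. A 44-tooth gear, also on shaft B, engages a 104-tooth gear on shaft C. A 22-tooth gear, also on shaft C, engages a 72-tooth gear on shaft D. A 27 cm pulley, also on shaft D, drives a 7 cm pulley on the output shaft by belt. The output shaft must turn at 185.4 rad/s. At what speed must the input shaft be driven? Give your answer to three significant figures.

Overall ratio R = 2.4 × 2.3636 × 3.2727 × 0.25926 = 4.8132.
Required input speed = output speed × R = 185.4 × 4.8132 = 892.37 rad/s.

892 rad/s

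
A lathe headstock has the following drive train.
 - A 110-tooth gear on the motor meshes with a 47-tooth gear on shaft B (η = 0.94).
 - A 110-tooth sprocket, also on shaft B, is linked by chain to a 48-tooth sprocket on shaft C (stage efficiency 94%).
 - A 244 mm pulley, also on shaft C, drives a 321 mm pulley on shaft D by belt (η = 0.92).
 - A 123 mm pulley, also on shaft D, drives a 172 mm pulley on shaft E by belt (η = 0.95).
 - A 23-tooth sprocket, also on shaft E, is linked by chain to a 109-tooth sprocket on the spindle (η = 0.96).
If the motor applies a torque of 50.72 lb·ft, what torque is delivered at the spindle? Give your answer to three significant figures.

Gear mesh: ratio = 47/110 = 0.42727; torque at shaft B = 50.72 × 0.42727 × 0.94 = 20.371 lb·ft.
Chain: ratio = 48/110 = 0.43636; torque at shaft C = 20.371 × 0.43636 × 0.94 = 8.3558 lb·ft.
Belt: ratio = 321/244 = 1.3156; torque at shaft D = 8.3558 × 1.3156 × 0.92 = 10.113 lb·ft.
Belt: ratio = 172/123 = 1.3984; torque at shaft E = 10.113 × 1.3984 × 0.95 = 13.435 lb·ft.
Chain: ratio = 109/23 = 4.7391; torque at the spindle = 13.435 × 4.7391 × 0.96 = 61.124 lb·ft.

61.1 lb·ft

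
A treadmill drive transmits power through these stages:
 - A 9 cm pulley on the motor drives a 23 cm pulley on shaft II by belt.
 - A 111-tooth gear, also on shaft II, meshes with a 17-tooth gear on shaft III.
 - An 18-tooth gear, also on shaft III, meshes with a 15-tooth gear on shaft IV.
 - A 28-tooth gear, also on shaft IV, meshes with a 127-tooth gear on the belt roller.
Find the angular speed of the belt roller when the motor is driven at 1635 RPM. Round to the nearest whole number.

1105 RPM

Belt: ratio = 23/9 = 2.5556, so shaft II turns at 1635 / 2.5556 = 639.78 RPM.
Gear mesh: ratio = 17/111 = 0.15315, so shaft III turns at 639.78 / 0.15315 = 4177.4 RPM.
Gear mesh: ratio = 15/18 = 0.83333, so shaft IV turns at 4177.4 / 0.83333 = 5012.9 RPM.
Gear mesh: ratio = 127/28 = 4.5357, so the belt roller turns at 5012.9 / 4.5357 = 1105.2 RPM.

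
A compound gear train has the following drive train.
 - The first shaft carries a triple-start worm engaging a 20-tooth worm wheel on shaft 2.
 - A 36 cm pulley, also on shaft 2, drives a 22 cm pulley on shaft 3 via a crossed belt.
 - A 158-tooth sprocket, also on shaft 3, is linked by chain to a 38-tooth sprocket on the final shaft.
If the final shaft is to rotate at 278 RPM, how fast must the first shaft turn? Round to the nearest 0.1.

272.4 RPM

Overall ratio R = 6.6667 × 0.61111 × 0.24051 = 0.97984.
Required input speed = output speed × R = 278 × 0.97984 = 272.4 RPM.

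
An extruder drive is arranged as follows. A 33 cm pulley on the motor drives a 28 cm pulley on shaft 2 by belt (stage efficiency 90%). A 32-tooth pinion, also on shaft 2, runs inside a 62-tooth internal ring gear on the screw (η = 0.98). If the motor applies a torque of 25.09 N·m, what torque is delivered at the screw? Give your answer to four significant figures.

belt 28/33 = 0.84848 → τ = 25.09·0.84848·0.90 = 19.16 N·m
internal gear 62/32 = 1.9375 → τ = 19.16·1.9375·0.98 = 36.379 N·m

36.38 N·m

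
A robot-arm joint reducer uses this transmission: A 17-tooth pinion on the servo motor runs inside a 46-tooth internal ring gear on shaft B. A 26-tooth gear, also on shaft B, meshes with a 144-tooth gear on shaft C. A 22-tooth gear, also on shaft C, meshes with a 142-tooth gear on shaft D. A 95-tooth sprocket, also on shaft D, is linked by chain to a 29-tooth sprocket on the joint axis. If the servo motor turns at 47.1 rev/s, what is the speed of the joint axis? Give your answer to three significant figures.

the servo motor → shaft B (internal gear, 46/17): 47.1 ÷ 2.7059 = 17.407 rev/s
shaft B → shaft C (gear mesh, 144/26): 17.407 ÷ 5.5385 = 3.1428 rev/s
shaft C → shaft D (gear mesh, 142/22): 3.1428 ÷ 6.4545 = 0.48692 rev/s
shaft D → the joint axis (chain, 29/95): 0.48692 ÷ 0.30526 = 1.5951 rev/s

1.60 rev/s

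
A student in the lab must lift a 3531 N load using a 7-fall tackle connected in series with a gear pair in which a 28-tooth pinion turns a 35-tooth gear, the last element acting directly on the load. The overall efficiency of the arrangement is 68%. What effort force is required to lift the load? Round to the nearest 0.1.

593.4 N

Block-and-tackle MA = number of supporting rope parts = 7.
Gear pair MA = 35/28 = 1.25.
Combined ideal MA = 7 × 1.25 = 8.75.
Actual MA = 8.75 × 0.68 = 5.95.
Effort = load / actual MA = 3531 / 5.95 = 593.45 N.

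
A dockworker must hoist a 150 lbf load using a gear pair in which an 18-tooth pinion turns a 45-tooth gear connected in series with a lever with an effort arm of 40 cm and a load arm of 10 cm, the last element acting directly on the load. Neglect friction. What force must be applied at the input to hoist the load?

Gear pair MA = 45/18 = 2.5.
Lever MA = effort arm / load arm = 40/10 = 4.
Combined ideal MA = 2.5 × 4 = 10.
Effort = load / MA = 150 / 10 = 15 lbf.

15 lbf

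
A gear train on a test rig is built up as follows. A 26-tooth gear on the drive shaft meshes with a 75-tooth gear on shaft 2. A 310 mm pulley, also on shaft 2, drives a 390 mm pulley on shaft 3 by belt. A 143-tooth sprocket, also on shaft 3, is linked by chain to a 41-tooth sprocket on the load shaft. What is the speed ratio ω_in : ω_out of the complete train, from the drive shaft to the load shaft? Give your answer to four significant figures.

Each stage contributes driven/driver: gear mesh 75/26 = 2.8846, belt 390/310 = 1.2581, chain 41/143 = 0.28671.
Overall: 2.8846 × 1.2581 × 0.28671 = 1.0405.

1.040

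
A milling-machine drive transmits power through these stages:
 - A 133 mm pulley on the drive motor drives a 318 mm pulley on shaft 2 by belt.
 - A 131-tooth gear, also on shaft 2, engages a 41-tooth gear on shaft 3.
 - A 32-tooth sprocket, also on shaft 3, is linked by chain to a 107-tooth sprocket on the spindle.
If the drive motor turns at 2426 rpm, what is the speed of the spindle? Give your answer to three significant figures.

970 rpm

the drive motor → shaft 2 (belt, 318/133): 2426 ÷ 2.391 = 1014.6 rpm
shaft 2 → shaft 3 (gear mesh, 41/131): 1014.6 ÷ 0.31298 = 3241.9 rpm
shaft 3 → the spindle (chain, 107/32): 3241.9 ÷ 3.3438 = 969.55 rpm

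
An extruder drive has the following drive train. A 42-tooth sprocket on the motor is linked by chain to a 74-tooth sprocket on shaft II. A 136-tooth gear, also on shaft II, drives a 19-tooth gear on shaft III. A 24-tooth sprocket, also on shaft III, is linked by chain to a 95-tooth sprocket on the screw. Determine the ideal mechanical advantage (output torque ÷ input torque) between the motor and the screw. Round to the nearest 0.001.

Each stage contributes driven/driver: chain 74/42 = 1.7619, gear mesh 19/136 = 0.13971, chain 95/24 = 3.9583.
Overall: 1.7619 × 0.13971 × 3.9583 = 0.97434.

0.974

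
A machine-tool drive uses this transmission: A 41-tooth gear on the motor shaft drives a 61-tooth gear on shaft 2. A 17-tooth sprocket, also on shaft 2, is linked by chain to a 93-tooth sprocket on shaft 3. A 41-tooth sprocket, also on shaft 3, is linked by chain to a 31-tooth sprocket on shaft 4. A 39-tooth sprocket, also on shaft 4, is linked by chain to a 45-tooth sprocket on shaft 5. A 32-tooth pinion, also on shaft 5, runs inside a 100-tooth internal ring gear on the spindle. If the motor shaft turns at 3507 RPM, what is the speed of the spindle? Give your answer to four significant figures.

the motor shaft → shaft 2 (gear mesh, 61/41): 3507 ÷ 1.4878 = 2357.2 RPM
shaft 2 → shaft 3 (chain, 93/17): 2357.2 ÷ 5.4706 = 430.88 RPM
shaft 3 → shaft 4 (chain, 31/41): 430.88 ÷ 0.7561 = 569.87 RPM
shaft 4 → shaft 5 (chain, 45/39): 569.87 ÷ 1.1538 = 493.89 RPM
shaft 5 → the spindle (internal gear, 100/32): 493.89 ÷ 3.125 = 158.04 RPM

158.0 RPM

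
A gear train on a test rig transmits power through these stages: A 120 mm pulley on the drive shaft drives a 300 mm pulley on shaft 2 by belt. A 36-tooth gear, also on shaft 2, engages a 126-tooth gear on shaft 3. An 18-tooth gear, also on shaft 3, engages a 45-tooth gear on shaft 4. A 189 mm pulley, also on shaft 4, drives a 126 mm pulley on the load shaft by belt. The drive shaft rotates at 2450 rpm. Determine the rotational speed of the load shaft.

Belt: ratio = 300/120 = 2.5, so shaft 2 turns at 2450 / 2.5 = 980 rpm.
Gear mesh: ratio = 126/36 = 3.5, so shaft 3 turns at 980 / 3.5 = 280 rpm.
Gear mesh: ratio = 45/18 = 2.5, so shaft 4 turns at 280 / 2.5 = 112 rpm.
Belt: ratio = 126/189 = 0.66667, so the load shaft turns at 112 / 0.66667 = 168 rpm.

168 rpm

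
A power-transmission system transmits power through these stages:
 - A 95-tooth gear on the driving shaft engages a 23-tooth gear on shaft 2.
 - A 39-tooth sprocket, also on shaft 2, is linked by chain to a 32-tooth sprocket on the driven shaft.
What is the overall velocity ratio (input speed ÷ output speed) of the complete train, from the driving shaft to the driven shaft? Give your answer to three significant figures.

Each stage contributes driven/driver: gear mesh 23/95 = 0.24211, chain 32/39 = 0.82051.
Overall: 0.24211 × 0.82051 = 0.19865.

0.199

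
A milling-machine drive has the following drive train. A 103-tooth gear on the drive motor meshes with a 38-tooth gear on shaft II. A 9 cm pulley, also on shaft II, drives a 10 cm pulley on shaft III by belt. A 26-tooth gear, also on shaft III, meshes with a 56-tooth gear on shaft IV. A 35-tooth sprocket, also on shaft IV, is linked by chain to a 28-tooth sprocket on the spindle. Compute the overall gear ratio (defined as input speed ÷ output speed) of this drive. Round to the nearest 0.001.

0.706

Each stage contributes driven/driver: gear mesh 38/103 = 0.36893, belt 10/9 = 1.1111, gear mesh 56/26 = 2.1538, chain 28/35 = 0.8.
Overall: 0.36893 × 1.1111 × 2.1538 × 0.8 = 0.70633.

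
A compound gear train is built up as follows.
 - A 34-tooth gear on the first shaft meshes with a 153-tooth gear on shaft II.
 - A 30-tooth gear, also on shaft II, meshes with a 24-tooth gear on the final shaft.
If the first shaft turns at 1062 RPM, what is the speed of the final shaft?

295 RPM

the first shaft → shaft II (gear mesh, 153/34): 1062 ÷ 4.5 = 236 RPM
shaft II → the final shaft (gear mesh, 24/30): 236 ÷ 0.8 = 295 RPM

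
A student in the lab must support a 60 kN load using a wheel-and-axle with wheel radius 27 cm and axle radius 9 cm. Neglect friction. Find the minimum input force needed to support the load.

Wheel-and-axle MA = R/r = 27/9 = 3.
Effort = load / MA = 60 / 3 = 20 kN.

20 kN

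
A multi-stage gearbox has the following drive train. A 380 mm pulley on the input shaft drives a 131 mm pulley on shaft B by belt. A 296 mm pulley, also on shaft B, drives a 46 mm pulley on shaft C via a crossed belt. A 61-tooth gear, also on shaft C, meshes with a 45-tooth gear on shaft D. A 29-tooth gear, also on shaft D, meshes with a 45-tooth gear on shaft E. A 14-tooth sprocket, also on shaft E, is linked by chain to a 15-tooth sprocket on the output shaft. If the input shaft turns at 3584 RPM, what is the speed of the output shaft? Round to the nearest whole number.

54545 RPM

Belt: ratio = 131/380 = 0.34474, so shaft B turns at 3584 / 0.34474 = 10396 RPM.
Belt: ratio = 46/296 = 0.15541, so shaft C turns at 10396 / 0.15541 = 66898 RPM.
Gear mesh: ratio = 45/61 = 0.7377, so shaft D turns at 66898 / 0.7377 = 90684 RPM.
Gear mesh: ratio = 45/29 = 1.5517, so shaft E turns at 90684 / 1.5517 = 58441 RPM.
Chain: ratio = 15/14 = 1.0714, so the output shaft turns at 58441 / 1.0714 = 54545 RPM.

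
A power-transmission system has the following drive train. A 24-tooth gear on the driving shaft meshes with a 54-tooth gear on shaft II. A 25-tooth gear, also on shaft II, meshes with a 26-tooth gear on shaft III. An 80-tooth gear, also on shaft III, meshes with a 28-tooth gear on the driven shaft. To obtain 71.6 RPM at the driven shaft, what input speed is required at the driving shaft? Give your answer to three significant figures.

58.6 RPM

Overall ratio R = 2.25 × 1.04 × 0.35 = 0.819.
Required input speed = output speed × R = 71.6 × 0.819 = 58.64 RPM.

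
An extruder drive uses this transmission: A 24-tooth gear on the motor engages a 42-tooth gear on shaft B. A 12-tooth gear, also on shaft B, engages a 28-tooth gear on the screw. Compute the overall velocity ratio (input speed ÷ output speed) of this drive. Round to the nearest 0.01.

Each stage contributes driven/driver: gear mesh 42/24 = 1.75, gear mesh 28/12 = 2.3333.
Overall: 1.75 × 2.3333 = 4.0833.

4.08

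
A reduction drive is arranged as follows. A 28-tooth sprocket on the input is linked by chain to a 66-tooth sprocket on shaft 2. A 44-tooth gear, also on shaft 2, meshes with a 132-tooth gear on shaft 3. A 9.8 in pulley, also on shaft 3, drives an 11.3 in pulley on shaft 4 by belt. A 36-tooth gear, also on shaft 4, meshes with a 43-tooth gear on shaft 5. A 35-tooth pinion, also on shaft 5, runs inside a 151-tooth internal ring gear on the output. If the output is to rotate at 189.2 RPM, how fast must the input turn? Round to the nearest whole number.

Overall ratio R = 2.3571 × 3 × 1.1531 × 1.1944 × 4.3143 = 42.018.
Required input speed = output speed × R = 189.2 × 42.018 = 7949.8 RPM.

7950 RPM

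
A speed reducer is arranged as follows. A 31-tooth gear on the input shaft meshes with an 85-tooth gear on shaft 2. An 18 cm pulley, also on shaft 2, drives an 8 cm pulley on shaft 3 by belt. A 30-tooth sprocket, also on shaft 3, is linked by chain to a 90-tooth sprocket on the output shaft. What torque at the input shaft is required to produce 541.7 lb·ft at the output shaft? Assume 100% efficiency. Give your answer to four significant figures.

148.2 lb·ft

Overall ratio R = 2.7419 × 0.44444 × 3 = 3.6559.
Input torque = output torque / R = 541.7 / 3.6559 = 148.17 lb·ft.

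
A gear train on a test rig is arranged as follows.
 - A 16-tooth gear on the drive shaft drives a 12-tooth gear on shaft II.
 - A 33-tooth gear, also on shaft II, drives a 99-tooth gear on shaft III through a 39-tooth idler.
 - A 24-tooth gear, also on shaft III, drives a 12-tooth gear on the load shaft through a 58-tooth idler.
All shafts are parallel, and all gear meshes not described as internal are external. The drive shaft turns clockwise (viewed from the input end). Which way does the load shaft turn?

anticlockwise

the drive shaft → shaft II: external mesh, 1 reversal → CCW.
shaft II → shaft III: driver → idler → driven is 2 external meshes, 2 reversals → CCW.
shaft III → the load shaft: driver → idler → driven is 2 external meshes, 2 reversals → CCW.
5 reversals in total — an odd number — so the load shaft turns opposite to the drive shaft.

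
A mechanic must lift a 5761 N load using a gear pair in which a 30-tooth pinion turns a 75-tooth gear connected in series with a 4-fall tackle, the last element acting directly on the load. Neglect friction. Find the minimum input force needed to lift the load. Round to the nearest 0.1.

Gear pair MA = 75/30 = 2.5.
Block-and-tackle MA = number of supporting rope parts = 4.
Combined ideal MA = 2.5 × 4 = 10.
Effort = load / MA = 5761 / 10 = 576.1 N.

576.1 N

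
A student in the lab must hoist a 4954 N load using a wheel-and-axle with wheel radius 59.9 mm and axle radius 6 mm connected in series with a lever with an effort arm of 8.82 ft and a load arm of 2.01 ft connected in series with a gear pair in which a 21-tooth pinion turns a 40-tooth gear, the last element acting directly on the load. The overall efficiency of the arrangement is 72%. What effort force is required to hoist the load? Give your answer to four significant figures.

82.46 N

Wheel-and-axle MA = R/r = 59.9/6 = 9.9833.
Lever MA = effort arm / load arm = 8.82/2.01 = 4.3881.
Gear pair MA = 40/21 = 1.9048.
Combined ideal MA = 9.9833 × 4.3881 × 1.9048 = 83.443.
Actual MA = 83.443 × 0.72 = 60.079.
Effort = load / actual MA = 4954 / 60.079 = 82.458 N.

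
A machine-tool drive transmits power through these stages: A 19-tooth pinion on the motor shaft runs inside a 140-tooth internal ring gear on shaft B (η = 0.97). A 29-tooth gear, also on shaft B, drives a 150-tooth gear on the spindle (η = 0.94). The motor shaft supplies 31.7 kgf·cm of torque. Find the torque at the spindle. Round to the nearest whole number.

1102 kgf·cm

internal gear 140/19 = 7.3684 → τ = 31.7·7.3684·0.97 = 226.57 kgf·cm
gear mesh 150/29 = 5.1724 → τ = 226.57·5.1724·0.94 = 1101.6 kgf·cm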